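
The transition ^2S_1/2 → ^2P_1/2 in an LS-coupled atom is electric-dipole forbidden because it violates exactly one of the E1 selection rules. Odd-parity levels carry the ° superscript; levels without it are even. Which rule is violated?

Parity must change: even → even — fails.
ΔS = 0: S: 1/2 → 1/2 — passes.
ΔL = 0, ±1 (not L=0↔0): L: 0 → 1, ΔL = +1 — passes.
ΔJ = 0, ±1 (not J=0↔0): J: 1/2 → 1/2, ΔJ = +0 — passes.

parity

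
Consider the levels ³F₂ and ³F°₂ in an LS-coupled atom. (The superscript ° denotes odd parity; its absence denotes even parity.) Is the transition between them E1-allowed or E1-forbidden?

Initial level: S=1, L=3, J=2, parity even. Final level: S=1, L=3, J=2, parity odd.
Parity must change: even → odd — passes.
ΔS = 0: S: 1 → 1 — passes.
ΔL = 0, ±1 (not L=0↔0): L: 3 → 3, ΔL = +0 — passes.
ΔJ = 0, ±1 (not J=0↔0): J: 2 → 2, ΔJ = +0 — passes.
All four E1 rules are satisfied.

allowed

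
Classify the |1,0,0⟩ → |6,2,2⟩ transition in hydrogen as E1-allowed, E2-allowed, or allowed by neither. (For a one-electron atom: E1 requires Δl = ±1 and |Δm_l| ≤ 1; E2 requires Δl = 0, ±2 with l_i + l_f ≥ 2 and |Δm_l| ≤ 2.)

E2

Δl = 2 − 0 = +2; l_i + l_f = 2.
Δm_l = +2.
E1 (Δl = ±1, |Δm_l| ≤ 1): not satisfied.
E2 (Δl = 0,±2, l_i+l_f ≥ 2, |Δm_l| ≤ 2): satisfied.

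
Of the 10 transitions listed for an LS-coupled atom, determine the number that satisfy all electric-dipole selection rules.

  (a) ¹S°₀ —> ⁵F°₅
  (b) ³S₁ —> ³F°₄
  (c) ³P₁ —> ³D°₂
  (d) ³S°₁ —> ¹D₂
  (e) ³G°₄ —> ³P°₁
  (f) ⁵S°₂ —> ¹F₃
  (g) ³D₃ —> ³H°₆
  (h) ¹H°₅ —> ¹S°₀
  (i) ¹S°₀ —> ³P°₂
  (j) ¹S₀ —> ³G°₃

1

(a) forbidden (parity, ΔS, ΔL, ΔJ fail)
(b) forbidden (ΔL, ΔJ fail)
(c) allowed
(d) forbidden (ΔS, ΔL fail)
(e) forbidden (parity, ΔL, ΔJ fail)
(f) forbidden (ΔS, ΔL fail)
(g) forbidden (ΔL, ΔJ fail)
(h) forbidden (parity, ΔL, ΔJ fail)
(i) forbidden (parity, ΔS, ΔJ fail)
(j) forbidden (ΔS, ΔL, ΔJ fail)
Total allowed: 1 of 10.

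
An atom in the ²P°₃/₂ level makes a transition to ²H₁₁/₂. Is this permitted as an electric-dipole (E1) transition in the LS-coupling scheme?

Reading off the term symbols: S 1/2→1/2, L 1→5, J 3/2→11/2, parity odd→even.
Parity must change: odd → even — ✓.
ΔS = 0: S: 1/2 → 1/2 — ✓.
ΔL = 0, ±1 (not L=0↔0): L: 1 → 5, ΔL = +4 — ✗.
ΔJ = 0, ±1 (not J=0↔0): J: 3/2 → 11/2, ΔJ = +4 — ✗.
Rule(s) violated: ΔL, ΔJ.

forbidden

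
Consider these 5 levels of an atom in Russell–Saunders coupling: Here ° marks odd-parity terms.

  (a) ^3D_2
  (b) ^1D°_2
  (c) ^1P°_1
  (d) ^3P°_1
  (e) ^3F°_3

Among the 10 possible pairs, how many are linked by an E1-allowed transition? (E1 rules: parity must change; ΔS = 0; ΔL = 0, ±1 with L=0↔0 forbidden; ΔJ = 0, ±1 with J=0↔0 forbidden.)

2

(a)–(b): forbidden (ΔS).
(a)–(c): forbidden (ΔS).
(a)–(d): allowed.
(a)–(e): allowed.
(b)–(c): forbidden (parity).
(b)–(d): forbidden (parity, ΔS).
(b)–(e): forbidden (parity, ΔS).
(c)–(d): forbidden (parity, ΔS).
(c)–(e): forbidden (parity, ΔS, ΔL, ΔJ).
(d)–(e): forbidden (parity, ΔL, ΔJ).
Allowed pairs: 2 of 10.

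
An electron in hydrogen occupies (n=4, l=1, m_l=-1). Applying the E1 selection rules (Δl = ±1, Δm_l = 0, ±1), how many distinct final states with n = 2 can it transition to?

1

E1 requires Δl = ±1, so l_f ∈ {0, 2}; with 0 ≤ l_f ≤ n_f−1 = 1, the allowed l_f values are {0}.
For l_f = 0: m_f ∈ {m_i−1, m_i, m_i+1} ∩ [−0, 0] = {0} → 1 state.
Total: 1.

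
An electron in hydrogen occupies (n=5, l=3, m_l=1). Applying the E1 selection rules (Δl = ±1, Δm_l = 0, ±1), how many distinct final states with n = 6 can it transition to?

6

E1 requires Δl = ±1, so l_f ∈ {2, 4}; with 0 ≤ l_f ≤ n_f−1 = 5, the allowed l_f values are {2, 4}.
For l_f = 2: m_f ∈ {m_i−1, m_i, m_i+1} ∩ [−2, 2] = {0, 1, 2} → 3 states.
For l_f = 4: m_f ∈ {m_i−1, m_i, m_i+1} ∩ [−4, 4] = {0, 1, 2} → 3 states.
Total: 6.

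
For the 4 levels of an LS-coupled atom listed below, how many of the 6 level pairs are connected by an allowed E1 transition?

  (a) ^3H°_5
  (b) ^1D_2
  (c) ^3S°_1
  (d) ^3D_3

(a)–(b): forbidden (ΔS, ΔL, ΔJ).
(a)–(c): forbidden (parity, ΔL, ΔJ).
(a)–(d): forbidden (ΔL, ΔJ).
(b)–(c): forbidden (ΔS, ΔL).
(b)–(d): forbidden (parity, ΔS).
(c)–(d): forbidden (ΔL, ΔJ).
Allowed pairs: 0 of 6.

0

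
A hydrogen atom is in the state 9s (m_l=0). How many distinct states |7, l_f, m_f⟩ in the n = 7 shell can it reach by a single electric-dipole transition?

3

E1 requires Δl = ±1, so l_f ∈ {-1, 1}; with 0 ≤ l_f ≤ n_f−1 = 6, the allowed l_f values are {1}.
For l_f = 1: m_f ∈ {m_i−1, m_i, m_i+1} ∩ [−1, 1] = {-1, 0, 1} → 3 states.
Total: 3.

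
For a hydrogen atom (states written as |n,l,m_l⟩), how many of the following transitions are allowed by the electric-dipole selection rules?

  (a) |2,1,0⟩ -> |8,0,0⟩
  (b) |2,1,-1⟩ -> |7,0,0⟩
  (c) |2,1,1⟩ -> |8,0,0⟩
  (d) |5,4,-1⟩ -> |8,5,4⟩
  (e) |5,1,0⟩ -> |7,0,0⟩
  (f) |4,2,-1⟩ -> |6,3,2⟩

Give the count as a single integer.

(a) allowed
(b) allowed
(c) allowed
(d) forbidden — Δm_l = +5 (E1 requires Δm_l = 0, ±1)
(e) allowed
(f) forbidden — Δm_l = +3 (E1 requires Δm_l = 0, ±1)
Total allowed: 4 of 6.

4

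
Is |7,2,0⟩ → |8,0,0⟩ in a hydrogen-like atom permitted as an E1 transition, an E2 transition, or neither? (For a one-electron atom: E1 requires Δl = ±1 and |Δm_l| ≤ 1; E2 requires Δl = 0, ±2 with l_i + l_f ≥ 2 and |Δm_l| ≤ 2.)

Δl = 0 − 2 = -2; l_i + l_f = 2.
Δm_l = +0.
E1 (Δl = ±1, |Δm_l| ≤ 1): not satisfied.
E2 (Δl = 0,±2, l_i+l_f ≥ 2, |Δm_l| ≤ 2): satisfied.

E2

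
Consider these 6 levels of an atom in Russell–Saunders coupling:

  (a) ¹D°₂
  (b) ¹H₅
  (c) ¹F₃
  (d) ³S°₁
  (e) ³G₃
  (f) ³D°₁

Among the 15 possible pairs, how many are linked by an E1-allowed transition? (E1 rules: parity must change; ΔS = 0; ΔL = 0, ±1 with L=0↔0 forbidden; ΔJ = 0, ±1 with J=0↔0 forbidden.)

(a)–(b): forbidden (ΔL, ΔJ).
(a)–(c): allowed.
(a)–(d): forbidden (parity, ΔS, ΔL).
(a)–(e): forbidden (ΔS, ΔL).
(a)–(f): forbidden (parity, ΔS).
(b)–(c): forbidden (parity, ΔL, ΔJ).
(b)–(d): forbidden (ΔS, ΔL, ΔJ).
(b)–(e): forbidden (parity, ΔS, ΔJ).
(b)–(f): forbidden (ΔS, ΔL, ΔJ).
(c)–(d): forbidden (ΔS, ΔL, ΔJ).
(c)–(e): forbidden (parity, ΔS).
(c)–(f): forbidden (ΔS, ΔJ).
(d)–(e): forbidden (ΔL, ΔJ).
(d)–(f): forbidden (parity, ΔL).
(e)–(f): forbidden (ΔL, ΔJ).
Allowed pairs: 1 of 15.

1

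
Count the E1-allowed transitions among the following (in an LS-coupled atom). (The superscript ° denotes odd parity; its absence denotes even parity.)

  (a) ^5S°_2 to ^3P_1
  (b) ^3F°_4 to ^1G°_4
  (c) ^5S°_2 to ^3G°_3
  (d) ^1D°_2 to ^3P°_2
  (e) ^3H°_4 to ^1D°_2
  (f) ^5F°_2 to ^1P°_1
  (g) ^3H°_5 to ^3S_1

(a) forbidden (ΔS fails)
(b) forbidden (parity, ΔS fail)
(c) forbidden (parity, ΔS, ΔL fail)
(d) forbidden (parity, ΔS fail)
(e) forbidden (parity, ΔS, ΔL, ΔJ fail)
(f) forbidden (parity, ΔS, ΔL fail)
(g) forbidden (ΔL, ΔJ fail)
Total allowed: 0 of 7.

0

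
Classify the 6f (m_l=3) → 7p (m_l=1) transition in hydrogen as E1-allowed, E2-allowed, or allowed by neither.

E2

Δl = 1 − 3 = -2; l_i + l_f = 4.
Δm_l = -2.
E1 (Δl = ±1, |Δm_l| ≤ 1): not satisfied.
E2 (Δl = 0,±2, l_i+l_f ≥ 2, |Δm_l| ≤ 2): satisfied.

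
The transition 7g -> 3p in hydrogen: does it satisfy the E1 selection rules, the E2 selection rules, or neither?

Δl = 1 − 4 = -3; l_i + l_f = 5.
E1 (Δl = ±1): not satisfied.
E2 (Δl = 0,±2, l_i+l_f ≥ 2): not satisfied.

neither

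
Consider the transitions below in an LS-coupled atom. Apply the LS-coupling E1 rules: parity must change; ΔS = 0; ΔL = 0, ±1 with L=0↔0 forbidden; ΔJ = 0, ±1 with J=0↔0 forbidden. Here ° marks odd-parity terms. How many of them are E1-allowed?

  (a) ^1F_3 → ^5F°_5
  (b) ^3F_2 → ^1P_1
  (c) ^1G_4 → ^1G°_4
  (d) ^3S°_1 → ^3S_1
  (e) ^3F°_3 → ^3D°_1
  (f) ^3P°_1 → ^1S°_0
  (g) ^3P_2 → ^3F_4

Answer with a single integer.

(a) forbidden (ΔS, ΔJ fail)
(b) forbidden (parity, ΔS, ΔL fail)
(c) allowed
(d) forbidden (ΔL fails)
(e) forbidden (parity, ΔJ fail)
(f) forbidden (parity, ΔS fail)
(g) forbidden (parity, ΔL, ΔJ fail)
Total allowed: 1 of 7.

1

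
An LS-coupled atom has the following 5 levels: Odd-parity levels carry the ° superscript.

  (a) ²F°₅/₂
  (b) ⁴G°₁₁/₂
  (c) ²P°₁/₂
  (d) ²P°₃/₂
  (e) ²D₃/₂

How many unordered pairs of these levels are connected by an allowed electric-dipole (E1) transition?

3

(a)–(b): forbidden (parity, ΔS, ΔJ).
(a)–(c): forbidden (parity, ΔL, ΔJ).
(a)–(d): forbidden (parity, ΔL).
(a)–(e): allowed.
(b)–(c): forbidden (parity, ΔS, ΔL, ΔJ).
(b)–(d): forbidden (parity, ΔS, ΔL, ΔJ).
(b)–(e): forbidden (ΔS, ΔL, ΔJ).
(c)–(d): forbidden (parity).
(c)–(e): allowed.
(d)–(e): allowed.
Allowed pairs: 3 of 10.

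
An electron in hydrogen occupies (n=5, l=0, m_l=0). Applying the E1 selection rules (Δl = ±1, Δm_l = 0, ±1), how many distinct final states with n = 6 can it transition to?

3

E1 requires Δl = ±1, so l_f ∈ {-1, 1}; with 0 ≤ l_f ≤ n_f−1 = 5, the allowed l_f values are {1}.
For l_f = 1: m_f ∈ {m_i−1, m_i, m_i+1} ∩ [−1, 1] = {-1, 0, 1} → 3 states.
Total: 3.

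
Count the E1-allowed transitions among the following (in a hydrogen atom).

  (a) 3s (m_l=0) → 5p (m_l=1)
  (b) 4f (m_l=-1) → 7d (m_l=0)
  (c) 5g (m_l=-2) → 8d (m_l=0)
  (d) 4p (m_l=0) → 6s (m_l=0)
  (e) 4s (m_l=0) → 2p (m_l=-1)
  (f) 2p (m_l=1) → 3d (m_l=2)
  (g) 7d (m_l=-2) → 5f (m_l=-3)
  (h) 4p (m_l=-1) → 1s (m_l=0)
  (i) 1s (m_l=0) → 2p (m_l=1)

8

(a) allowed
(b) allowed
(c) forbidden — Δl = -2 (E1 requires Δl = ±1); Δm_l = +2 (E1 requires Δm_l = 0, ±1)
(d) allowed
(e) allowed
(f) allowed
(g) allowed
(h) allowed
(i) allowed
Total allowed: 8 of 9.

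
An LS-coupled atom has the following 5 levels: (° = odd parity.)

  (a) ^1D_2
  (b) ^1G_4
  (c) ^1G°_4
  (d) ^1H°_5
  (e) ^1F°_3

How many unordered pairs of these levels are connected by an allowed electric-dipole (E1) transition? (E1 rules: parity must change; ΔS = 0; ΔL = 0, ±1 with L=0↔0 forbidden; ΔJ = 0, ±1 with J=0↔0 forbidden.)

4

(a)–(b): forbidden (parity, ΔL, ΔJ).
(a)–(c): forbidden (ΔL, ΔJ).
(a)–(d): forbidden (ΔL, ΔJ).
(a)–(e): allowed.
(b)–(c): allowed.
(b)–(d): allowed.
(b)–(e): allowed.
(c)–(d): forbidden (parity).
(c)–(e): forbidden (parity).
(d)–(e): forbidden (parity, ΔL, ΔJ).
Allowed pairs: 4 of 10.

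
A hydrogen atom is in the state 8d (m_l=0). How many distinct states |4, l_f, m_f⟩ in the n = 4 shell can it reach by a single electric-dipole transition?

6

E1 requires Δl = ±1, so l_f ∈ {1, 3}; with 0 ≤ l_f ≤ n_f−1 = 3, the allowed l_f values are {1, 3}.
For l_f = 1: m_f ∈ {m_i−1, m_i, m_i+1} ∩ [−1, 1] = {-1, 0, 1} → 3 states.
For l_f = 3: m_f ∈ {m_i−1, m_i, m_i+1} ∩ [−3, 3] = {-1, 0, 1} → 3 states.
Total: 6.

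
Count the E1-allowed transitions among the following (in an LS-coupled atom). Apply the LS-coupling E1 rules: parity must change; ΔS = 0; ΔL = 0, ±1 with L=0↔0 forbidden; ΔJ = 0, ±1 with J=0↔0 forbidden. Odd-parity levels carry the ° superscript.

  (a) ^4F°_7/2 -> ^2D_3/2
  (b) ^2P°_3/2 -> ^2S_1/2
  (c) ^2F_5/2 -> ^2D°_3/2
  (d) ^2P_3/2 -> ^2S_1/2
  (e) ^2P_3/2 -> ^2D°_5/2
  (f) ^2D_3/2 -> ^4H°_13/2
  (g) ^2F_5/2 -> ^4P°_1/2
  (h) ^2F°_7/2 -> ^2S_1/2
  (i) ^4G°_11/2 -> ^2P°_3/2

3

(a) forbidden (ΔS, ΔJ fail)
(b) allowed
(c) allowed
(d) forbidden (parity fails)
(e) allowed
(f) forbidden (ΔS, ΔL, ΔJ fail)
(g) forbidden (ΔS, ΔL, ΔJ fail)
(h) forbidden (ΔL, ΔJ fail)
(i) forbidden (parity, ΔS, ΔL, ΔJ fail)
Total allowed: 3 of 9.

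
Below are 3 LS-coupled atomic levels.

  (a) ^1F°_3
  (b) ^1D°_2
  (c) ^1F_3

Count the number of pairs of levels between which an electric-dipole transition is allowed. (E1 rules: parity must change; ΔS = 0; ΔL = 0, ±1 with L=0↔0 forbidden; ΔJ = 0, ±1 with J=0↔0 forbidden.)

2

(a)–(b): forbidden (parity).
(a)–(c): allowed.
(b)–(c): allowed.
Allowed pairs: 2 of 3.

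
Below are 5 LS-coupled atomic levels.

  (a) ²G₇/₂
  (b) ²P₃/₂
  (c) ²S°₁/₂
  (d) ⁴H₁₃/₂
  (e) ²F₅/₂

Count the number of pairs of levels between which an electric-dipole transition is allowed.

1

(a)–(b): forbidden (parity, ΔL, ΔJ).
(a)–(c): forbidden (ΔL, ΔJ).
(a)–(d): forbidden (parity, ΔS, ΔJ).
(a)–(e): forbidden (parity).
(b)–(c): allowed.
(b)–(d): forbidden (parity, ΔS, ΔL, ΔJ).
(b)–(e): forbidden (parity, ΔL).
(c)–(d): forbidden (ΔS, ΔL, ΔJ).
(c)–(e): forbidden (ΔL, ΔJ).
(d)–(e): forbidden (parity, ΔS, ΔL, ΔJ).
Allowed pairs: 1 of 10.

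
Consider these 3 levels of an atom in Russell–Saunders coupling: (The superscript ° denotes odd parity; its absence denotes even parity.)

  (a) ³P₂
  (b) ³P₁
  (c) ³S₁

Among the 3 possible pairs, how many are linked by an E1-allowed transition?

(a)–(b): forbidden (parity).
(a)–(c): forbidden (parity).
(b)–(c): forbidden (parity).
Allowed pairs: 0 of 3.

0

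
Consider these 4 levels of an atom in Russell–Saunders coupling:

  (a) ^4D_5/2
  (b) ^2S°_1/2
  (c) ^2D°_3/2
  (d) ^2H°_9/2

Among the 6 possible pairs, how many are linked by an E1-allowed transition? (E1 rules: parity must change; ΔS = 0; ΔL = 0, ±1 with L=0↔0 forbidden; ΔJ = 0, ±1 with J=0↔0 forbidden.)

(a)–(b): forbidden (ΔS, ΔL, ΔJ).
(a)–(c): forbidden (ΔS).
(a)–(d): forbidden (ΔS, ΔL, ΔJ).
(b)–(c): forbidden (parity, ΔL).
(b)–(d): forbidden (parity, ΔL, ΔJ).
(c)–(d): forbidden (parity, ΔL, ΔJ).
Allowed pairs: 0 of 6.

0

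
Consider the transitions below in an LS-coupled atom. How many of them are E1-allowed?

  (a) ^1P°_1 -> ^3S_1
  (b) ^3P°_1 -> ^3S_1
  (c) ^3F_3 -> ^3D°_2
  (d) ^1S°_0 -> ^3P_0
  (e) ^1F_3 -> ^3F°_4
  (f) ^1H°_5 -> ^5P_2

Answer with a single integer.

(a) forbidden (ΔS fails)
(b) allowed
(c) allowed
(d) forbidden (ΔS, ΔJ fail)
(e) forbidden (ΔS fails)
(f) forbidden (ΔS, ΔL, ΔJ fail)
Total allowed: 2 of 6.

2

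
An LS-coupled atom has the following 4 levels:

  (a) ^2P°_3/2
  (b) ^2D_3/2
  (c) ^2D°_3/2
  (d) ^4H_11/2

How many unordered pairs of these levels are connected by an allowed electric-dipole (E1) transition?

2

(a)–(b): allowed.
(a)–(c): forbidden (parity).
(a)–(d): forbidden (ΔS, ΔL, ΔJ).
(b)–(c): allowed.
(b)–(d): forbidden (parity, ΔS, ΔL, ΔJ).
(c)–(d): forbidden (ΔS, ΔL, ΔJ).
Allowed pairs: 2 of 6.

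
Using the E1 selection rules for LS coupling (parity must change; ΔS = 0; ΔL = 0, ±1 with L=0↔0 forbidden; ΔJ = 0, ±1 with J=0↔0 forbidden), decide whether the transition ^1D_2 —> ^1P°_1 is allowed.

allowed

Reading off the term symbols: S 0→0, L 2→1, J 2→1, parity even→odd.
Parity must change: even → odd — satisfied.
ΔS = 0: S: 0 → 0 — satisfied.
ΔL = 0, ±1 (not L=0↔0): L: 2 → 1, ΔL = -1 — satisfied.
ΔJ = 0, ±1 (not J=0↔0): J: 2 → 1, ΔJ = -1 — satisfied.
All four E1 rules are satisfied.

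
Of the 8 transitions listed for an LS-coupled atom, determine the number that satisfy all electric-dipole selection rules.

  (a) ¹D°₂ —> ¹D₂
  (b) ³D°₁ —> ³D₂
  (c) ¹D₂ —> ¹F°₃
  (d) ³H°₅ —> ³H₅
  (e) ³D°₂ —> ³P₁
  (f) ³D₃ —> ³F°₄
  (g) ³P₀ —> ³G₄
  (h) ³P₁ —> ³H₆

(a) allowed
(b) allowed
(c) allowed
(d) allowed
(e) allowed
(f) allowed
(g) forbidden (parity, ΔL, ΔJ fail)
(h) forbidden (parity, ΔL, ΔJ fail)
Total allowed: 6 of 8.

6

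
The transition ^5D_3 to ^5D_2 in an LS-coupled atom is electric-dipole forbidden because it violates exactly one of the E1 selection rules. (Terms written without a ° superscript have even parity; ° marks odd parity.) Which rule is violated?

Reading off the term symbols: S 2→2, L 2→2, J 3→2, parity even→even.
Parity must change: even → even — violated.
ΔS = 0: S: 2 → 2 — satisfied.
ΔL = 0, ±1 (not L=0↔0): L: 2 → 2, ΔL = +0 — satisfied.
ΔJ = 0, ±1 (not J=0↔0): J: 3 → 2, ΔJ = -1 — satisfied.

parity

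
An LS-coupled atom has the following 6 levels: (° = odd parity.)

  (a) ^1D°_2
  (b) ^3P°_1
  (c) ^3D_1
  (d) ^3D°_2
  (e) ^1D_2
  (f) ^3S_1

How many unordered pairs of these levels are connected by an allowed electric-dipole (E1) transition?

4

(a)–(b): forbidden (parity, ΔS).
(a)–(c): forbidden (ΔS).
(a)–(d): forbidden (parity, ΔS).
(a)–(e): allowed.
(a)–(f): forbidden (ΔS, ΔL).
(b)–(c): allowed.
(b)–(d): forbidden (parity).
(b)–(e): forbidden (ΔS).
(b)–(f): allowed.
(c)–(d): allowed.
(c)–(e): forbidden (parity, ΔS).
(c)–(f): forbidden (parity, ΔL).
(d)–(e): forbidden (ΔS).
(d)–(f): forbidden (ΔL).
(e)–(f): forbidden (parity, ΔS, ΔL).
Allowed pairs: 4 of 15.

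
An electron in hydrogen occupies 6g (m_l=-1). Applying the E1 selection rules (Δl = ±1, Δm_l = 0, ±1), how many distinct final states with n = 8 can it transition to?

E1 requires Δl = ±1, so l_f ∈ {3, 5}; with 0 ≤ l_f ≤ n_f−1 = 7, the allowed l_f values are {3, 5}.
For l_f = 3: m_f ∈ {m_i−1, m_i, m_i+1} ∩ [−3, 3] = {-2, -1, 0} → 3 states.
For l_f = 5: m_f ∈ {m_i−1, m_i, m_i+1} ∩ [−5, 5] = {-2, -1, 0} → 3 states.
Total: 6.

6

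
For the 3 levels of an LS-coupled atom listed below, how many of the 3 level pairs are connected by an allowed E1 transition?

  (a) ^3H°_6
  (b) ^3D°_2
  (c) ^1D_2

(a)–(b): forbidden (parity, ΔL, ΔJ).
(a)–(c): forbidden (ΔS, ΔL, ΔJ).
(b)–(c): forbidden (ΔS).
Allowed pairs: 0 of 3.

0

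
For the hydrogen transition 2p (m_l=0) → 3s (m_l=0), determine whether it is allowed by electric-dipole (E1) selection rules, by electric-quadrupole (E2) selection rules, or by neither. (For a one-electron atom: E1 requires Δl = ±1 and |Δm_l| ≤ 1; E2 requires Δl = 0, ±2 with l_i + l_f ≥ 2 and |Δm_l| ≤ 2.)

Δl = 0 − 1 = -1; l_i + l_f = 1.
Δm_l = +0.
E1 (Δl = ±1, |Δm_l| ≤ 1): satisfied.
E2 (Δl = 0,±2, l_i+l_f ≥ 2, |Δm_l| ≤ 2): not satisfied.

E1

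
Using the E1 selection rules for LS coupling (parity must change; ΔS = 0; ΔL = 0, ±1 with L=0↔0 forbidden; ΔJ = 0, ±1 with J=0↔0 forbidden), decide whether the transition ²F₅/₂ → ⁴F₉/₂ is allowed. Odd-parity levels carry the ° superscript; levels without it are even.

Initial level: S=1/2, L=3, J=5/2, parity even. Final level: S=3/2, L=3, J=9/2, parity even.
Parity must change: even → even — fails.
ΔS = 0: S: 1/2 → 3/2 — fails.
ΔL = 0, ±1 (not L=0↔0): L: 3 → 3, ΔL = +0 — ok.
ΔJ = 0, ±1 (not J=0↔0): J: 5/2 → 9/2, ΔJ = +2 — fails.
Rule(s) violated: parity, ΔS, ΔJ.

forbidden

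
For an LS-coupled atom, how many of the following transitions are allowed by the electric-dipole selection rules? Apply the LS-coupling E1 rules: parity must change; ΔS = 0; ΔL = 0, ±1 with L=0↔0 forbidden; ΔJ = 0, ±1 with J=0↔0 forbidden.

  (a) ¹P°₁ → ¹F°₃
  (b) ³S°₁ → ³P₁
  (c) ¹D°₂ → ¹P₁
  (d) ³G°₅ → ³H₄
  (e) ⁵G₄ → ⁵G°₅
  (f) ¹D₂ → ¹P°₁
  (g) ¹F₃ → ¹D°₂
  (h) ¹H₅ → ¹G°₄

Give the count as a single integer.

7

(a) forbidden (parity, ΔL, ΔJ fail)
(b) allowed
(c) allowed
(d) allowed
(e) allowed
(f) allowed
(g) allowed
(h) allowed
Total allowed: 7 of 8.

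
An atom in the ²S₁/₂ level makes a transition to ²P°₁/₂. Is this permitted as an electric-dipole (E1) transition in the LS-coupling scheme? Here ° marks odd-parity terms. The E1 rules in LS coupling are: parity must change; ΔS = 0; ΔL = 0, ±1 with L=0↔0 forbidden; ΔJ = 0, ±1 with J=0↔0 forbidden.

ΔS = 0: S: 1/2 → 1/2 — satisfied.
ΔL = 0, ±1 (not L=0↔0): L: 0 → 1, ΔL = +1 — satisfied.
Parity must change: even → odd — satisfied.
ΔJ = 0, ±1 (not J=0↔0): J: 1/2 → 1/2, ΔJ = +0 — satisfied.
All four E1 rules are satisfied.

allowed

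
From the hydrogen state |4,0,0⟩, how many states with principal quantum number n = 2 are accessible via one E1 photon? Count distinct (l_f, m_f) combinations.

E1 requires Δl = ±1, so l_f ∈ {-1, 1}; with 0 ≤ l_f ≤ n_f−1 = 1, the allowed l_f values are {1}.
For l_f = 1: m_f ∈ {m_i−1, m_i, m_i+1} ∩ [−1, 1] = {-1, 0, 1} → 3 states.
Total: 3.

3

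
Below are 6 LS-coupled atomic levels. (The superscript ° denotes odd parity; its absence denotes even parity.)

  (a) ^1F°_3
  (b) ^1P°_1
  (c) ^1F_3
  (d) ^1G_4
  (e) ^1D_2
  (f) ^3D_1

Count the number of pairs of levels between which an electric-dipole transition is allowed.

4

(a)–(b): forbidden (parity, ΔL, ΔJ).
(a)–(c): allowed.
(a)–(d): allowed.
(a)–(e): allowed.
(a)–(f): forbidden (ΔS, ΔJ).
(b)–(c): forbidden (ΔL, ΔJ).
(b)–(d): forbidden (ΔL, ΔJ).
(b)–(e): allowed.
(b)–(f): forbidden (ΔS).
(c)–(d): forbidden (parity).
(c)–(e): forbidden (parity).
(c)–(f): forbidden (parity, ΔS, ΔJ).
(d)–(e): forbidden (parity, ΔL, ΔJ).
(d)–(f): forbidden (parity, ΔS, ΔL, ΔJ).
(e)–(f): forbidden (parity, ΔS).
Allowed pairs: 4 of 15.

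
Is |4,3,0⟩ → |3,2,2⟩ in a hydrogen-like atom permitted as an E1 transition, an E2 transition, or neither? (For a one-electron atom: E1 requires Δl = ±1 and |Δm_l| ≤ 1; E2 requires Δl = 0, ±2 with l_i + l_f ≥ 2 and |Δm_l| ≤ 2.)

neither

Δl = 2 − 3 = -1; l_i + l_f = 5.
Δm_l = +2.
E1 (Δl = ±1, |Δm_l| ≤ 1): not satisfied.
E2 (Δl = 0,±2, l_i+l_f ≥ 2, |Δm_l| ≤ 2): not satisfied.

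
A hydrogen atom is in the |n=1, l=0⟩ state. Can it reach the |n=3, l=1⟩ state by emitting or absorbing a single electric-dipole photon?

l: 0 → 1 (Δl = +1). Δl = ±1 satisfied.
All E1 selection rules are satisfied.

allowed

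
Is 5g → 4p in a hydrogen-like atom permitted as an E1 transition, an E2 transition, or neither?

Δl = 1 − 4 = -3; l_i + l_f = 5.
E1 (Δl = ±1): not satisfied.
E2 (Δl = 0,±2, l_i+l_f ≥ 2): not satisfied.

neither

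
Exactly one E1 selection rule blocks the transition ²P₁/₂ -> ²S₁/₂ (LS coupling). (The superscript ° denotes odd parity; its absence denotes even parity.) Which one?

parity

Parity must change: even → even — fails.
ΔS = 0: S: 1/2 → 1/2 — passes.
ΔJ = 0, ±1 (not J=0↔0): J: 1/2 → 1/2, ΔJ = +0 — passes.
ΔL = 0, ±1 (not L=0↔0): L: 1 → 0, ΔL = -1 — passes.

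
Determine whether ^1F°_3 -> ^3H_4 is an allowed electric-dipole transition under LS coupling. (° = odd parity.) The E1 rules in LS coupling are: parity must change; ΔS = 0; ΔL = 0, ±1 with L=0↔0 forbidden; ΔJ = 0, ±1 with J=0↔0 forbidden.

forbidden

Parity must change: odd → even — ok.
ΔJ = 0, ±1 (not J=0↔0): J: 3 → 4, ΔJ = +1 — ok.
ΔS = 0: S: 0 → 1 — fails.
ΔL = 0, ±1 (not L=0↔0): L: 3 → 5, ΔL = +2 — fails.
Rule(s) violated: ΔS, ΔL.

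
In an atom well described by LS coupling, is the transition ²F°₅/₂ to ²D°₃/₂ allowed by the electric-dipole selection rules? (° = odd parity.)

Parity must change: odd → odd — ✗.
ΔS = 0: S: 1/2 → 1/2 — ✓.
ΔL = 0, ±1 (not L=0↔0): L: 3 → 2, ΔL = -1 — ✓.
ΔJ = 0, ±1 (not J=0↔0): J: 5/2 → 3/2, ΔJ = -1 — ✓.
Rule(s) violated: parity.

forbidden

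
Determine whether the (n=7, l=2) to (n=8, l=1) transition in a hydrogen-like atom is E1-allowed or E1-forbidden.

allowed

Δl = 1 − 2 = -1; the E1 rule Δl = ±1 is passes.
All E1 selection rules are satisfied.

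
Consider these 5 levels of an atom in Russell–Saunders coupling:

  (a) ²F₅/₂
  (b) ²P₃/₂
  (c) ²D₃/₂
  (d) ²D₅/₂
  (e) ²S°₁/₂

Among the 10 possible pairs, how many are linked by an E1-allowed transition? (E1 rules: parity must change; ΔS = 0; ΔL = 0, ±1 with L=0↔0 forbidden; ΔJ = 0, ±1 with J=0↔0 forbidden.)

1

(a)–(b): forbidden (parity, ΔL).
(a)–(c): forbidden (parity).
(a)–(d): forbidden (parity).
(a)–(e): forbidden (ΔL, ΔJ).
(b)–(c): forbidden (parity).
(b)–(d): forbidden (parity).
(b)–(e): allowed.
(c)–(d): forbidden (parity).
(c)–(e): forbidden (ΔL).
(d)–(e): forbidden (ΔL, ΔJ).
Allowed pairs: 1 of 10.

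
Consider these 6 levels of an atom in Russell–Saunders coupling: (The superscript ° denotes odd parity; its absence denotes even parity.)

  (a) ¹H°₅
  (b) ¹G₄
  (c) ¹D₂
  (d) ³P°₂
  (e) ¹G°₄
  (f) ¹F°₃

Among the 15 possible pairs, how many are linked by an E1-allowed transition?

4

(a)–(b): allowed.
(a)–(c): forbidden (ΔL, ΔJ).
(a)–(d): forbidden (parity, ΔS, ΔL, ΔJ).
(a)–(e): forbidden (parity).
(a)–(f): forbidden (parity, ΔL, ΔJ).
(b)–(c): forbidden (parity, ΔL, ΔJ).
(b)–(d): forbidden (ΔS, ΔL, ΔJ).
(b)–(e): allowed.
(b)–(f): allowed.
(c)–(d): forbidden (ΔS).
(c)–(e): forbidden (ΔL, ΔJ).
(c)–(f): allowed.
(d)–(e): forbidden (parity, ΔS, ΔL, ΔJ).
(d)–(f): forbidden (parity, ΔS, ΔL).
(e)–(f): forbidden (parity).
Allowed pairs: 4 of 15.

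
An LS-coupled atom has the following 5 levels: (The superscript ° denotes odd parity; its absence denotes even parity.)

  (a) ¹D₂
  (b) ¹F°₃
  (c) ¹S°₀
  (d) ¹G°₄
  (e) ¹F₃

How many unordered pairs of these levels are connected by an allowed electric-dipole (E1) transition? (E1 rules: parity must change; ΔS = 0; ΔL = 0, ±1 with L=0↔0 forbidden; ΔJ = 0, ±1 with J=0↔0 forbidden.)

(a)–(b): allowed.
(a)–(c): forbidden (ΔL, ΔJ).
(a)–(d): forbidden (ΔL, ΔJ).
(a)–(e): forbidden (parity).
(b)–(c): forbidden (parity, ΔL, ΔJ).
(b)–(d): forbidden (parity).
(b)–(e): allowed.
(c)–(d): forbidden (parity, ΔL, ΔJ).
(c)–(e): forbidden (ΔL, ΔJ).
(d)–(e): allowed.
Allowed pairs: 3 of 10.

3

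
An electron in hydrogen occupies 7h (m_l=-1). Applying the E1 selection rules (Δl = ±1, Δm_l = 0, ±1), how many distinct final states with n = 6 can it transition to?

E1 requires Δl = ±1, so l_f ∈ {4, 6}; with 0 ≤ l_f ≤ n_f−1 = 5, the allowed l_f values are {4}.
For l_f = 4: m_f ∈ {m_i−1, m_i, m_i+1} ∩ [−4, 4] = {-2, -1, 0} → 3 states.
Total: 3.

3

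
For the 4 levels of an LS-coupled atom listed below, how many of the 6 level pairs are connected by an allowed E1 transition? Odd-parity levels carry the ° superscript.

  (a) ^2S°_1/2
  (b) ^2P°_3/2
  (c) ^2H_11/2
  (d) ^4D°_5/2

(a)–(b): forbidden (parity).
(a)–(c): forbidden (ΔL, ΔJ).
(a)–(d): forbidden (parity, ΔS, ΔL, ΔJ).
(b)–(c): forbidden (ΔL, ΔJ).
(b)–(d): forbidden (parity, ΔS).
(c)–(d): forbidden (ΔS, ΔL, ΔJ).
Allowed pairs: 0 of 6.

0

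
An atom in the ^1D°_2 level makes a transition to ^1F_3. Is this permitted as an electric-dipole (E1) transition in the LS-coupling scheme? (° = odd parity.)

Parity must change: odd → even — satisfied.
ΔS = 0: S: 0 → 0 — satisfied.
ΔL = 0, ±1 (not L=0↔0): L: 2 → 3, ΔL = +1 — satisfied.
ΔJ = 0, ±1 (not J=0↔0): J: 2 → 3, ΔJ = +1 — satisfied.
All four E1 rules are satisfied.

allowed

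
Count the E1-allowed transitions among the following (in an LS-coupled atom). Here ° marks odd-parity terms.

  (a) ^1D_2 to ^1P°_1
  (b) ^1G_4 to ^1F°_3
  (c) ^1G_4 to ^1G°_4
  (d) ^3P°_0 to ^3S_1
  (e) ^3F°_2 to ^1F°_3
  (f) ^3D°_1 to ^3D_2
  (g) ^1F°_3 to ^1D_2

6

(a) allowed
(b) allowed
(c) allowed
(d) allowed
(e) forbidden (parity, ΔS fail)
(f) allowed
(g) allowed
Total allowed: 6 of 7.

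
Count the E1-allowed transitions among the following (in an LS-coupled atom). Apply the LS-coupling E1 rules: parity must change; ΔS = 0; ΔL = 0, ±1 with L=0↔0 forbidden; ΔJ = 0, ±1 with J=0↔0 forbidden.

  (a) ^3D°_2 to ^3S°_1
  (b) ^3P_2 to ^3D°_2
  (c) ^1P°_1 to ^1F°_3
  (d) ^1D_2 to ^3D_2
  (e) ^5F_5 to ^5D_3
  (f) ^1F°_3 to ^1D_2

2

(a) forbidden (parity, ΔL fail)
(b) allowed
(c) forbidden (parity, ΔL, ΔJ fail)
(d) forbidden (parity, ΔS fail)
(e) forbidden (parity, ΔJ fail)
(f) allowed
Total allowed: 2 of 6.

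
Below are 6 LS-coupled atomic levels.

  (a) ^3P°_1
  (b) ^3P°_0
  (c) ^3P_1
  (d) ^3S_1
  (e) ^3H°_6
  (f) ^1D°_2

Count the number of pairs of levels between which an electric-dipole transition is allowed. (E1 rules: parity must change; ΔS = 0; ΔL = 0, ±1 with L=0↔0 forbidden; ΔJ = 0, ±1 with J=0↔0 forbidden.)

4

(a)–(b): forbidden (parity).
(a)–(c): allowed.
(a)–(d): allowed.
(a)–(e): forbidden (parity, ΔL, ΔJ).
(a)–(f): forbidden (parity, ΔS).
(b)–(c): allowed.
(b)–(d): allowed.
(b)–(e): forbidden (parity, ΔL, ΔJ).
(b)–(f): forbidden (parity, ΔS, ΔJ).
(c)–(d): forbidden (parity).
(c)–(e): forbidden (ΔL, ΔJ).
(c)–(f): forbidden (ΔS).
(d)–(e): forbidden (ΔL, ΔJ).
(d)–(f): forbidden (ΔS, ΔL).
(e)–(f): forbidden (parity, ΔS, ΔL, ΔJ).
Allowed pairs: 4 of 15.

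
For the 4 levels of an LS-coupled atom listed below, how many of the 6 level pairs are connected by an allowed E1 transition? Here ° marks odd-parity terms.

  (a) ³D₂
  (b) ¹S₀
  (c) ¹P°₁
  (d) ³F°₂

2

(a)–(b): forbidden (parity, ΔS, ΔL, ΔJ).
(a)–(c): forbidden (ΔS).
(a)–(d): allowed.
(b)–(c): allowed.
(b)–(d): forbidden (ΔS, ΔL, ΔJ).
(c)–(d): forbidden (parity, ΔS, ΔL).
Allowed pairs: 2 of 6.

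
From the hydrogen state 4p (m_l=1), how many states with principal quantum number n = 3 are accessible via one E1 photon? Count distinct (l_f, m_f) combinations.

E1 requires Δl = ±1, so l_f ∈ {0, 2}; with 0 ≤ l_f ≤ n_f−1 = 2, the allowed l_f values are {0, 2}.
For l_f = 0: m_f ∈ {m_i−1, m_i, m_i+1} ∩ [−0, 0] = {0} → 1 state.
For l_f = 2: m_f ∈ {m_i−1, m_i, m_i+1} ∩ [−2, 2] = {0, 1, 2} → 3 states.
Total: 4.

4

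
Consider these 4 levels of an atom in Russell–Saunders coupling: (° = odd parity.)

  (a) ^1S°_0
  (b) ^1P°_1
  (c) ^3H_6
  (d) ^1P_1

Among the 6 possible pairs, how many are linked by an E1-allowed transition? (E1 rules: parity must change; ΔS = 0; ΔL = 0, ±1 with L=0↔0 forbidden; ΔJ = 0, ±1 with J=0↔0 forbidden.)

2

(a)–(b): forbidden (parity).
(a)–(c): forbidden (ΔS, ΔL, ΔJ).
(a)–(d): allowed.
(b)–(c): forbidden (ΔS, ΔL, ΔJ).
(b)–(d): allowed.
(c)–(d): forbidden (parity, ΔS, ΔL, ΔJ).
Allowed pairs: 2 of 6.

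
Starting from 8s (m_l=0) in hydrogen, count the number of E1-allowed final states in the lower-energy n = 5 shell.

E1 requires Δl = ±1, so l_f ∈ {-1, 1}; with 0 ≤ l_f ≤ n_f−1 = 4, the allowed l_f values are {1}.
For l_f = 1: m_f ∈ {m_i−1, m_i, m_i+1} ∩ [−1, 1] = {-1, 0, 1} → 3 states.
Total: 3.

3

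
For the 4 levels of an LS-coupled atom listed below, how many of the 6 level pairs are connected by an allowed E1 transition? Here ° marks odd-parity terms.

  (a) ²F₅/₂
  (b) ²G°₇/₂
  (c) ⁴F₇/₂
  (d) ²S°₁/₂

(a)–(b): allowed.
(a)–(c): forbidden (parity, ΔS).
(a)–(d): forbidden (ΔL, ΔJ).
(b)–(c): forbidden (ΔS).
(b)–(d): forbidden (parity, ΔL, ΔJ).
(c)–(d): forbidden (ΔS, ΔL, ΔJ).
Allowed pairs: 1 of 6.

1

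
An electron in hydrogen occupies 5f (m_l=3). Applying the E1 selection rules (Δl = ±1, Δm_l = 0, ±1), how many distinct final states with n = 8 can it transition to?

4

E1 requires Δl = ±1, so l_f ∈ {2, 4}; with 0 ≤ l_f ≤ n_f−1 = 7, the allowed l_f values are {2, 4}.
For l_f = 2: m_f ∈ {m_i−1, m_i, m_i+1} ∩ [−2, 2] = {2} → 1 state.
For l_f = 4: m_f ∈ {m_i−1, m_i, m_i+1} ∩ [−4, 4] = {2, 3, 4} → 3 states.
Total: 4.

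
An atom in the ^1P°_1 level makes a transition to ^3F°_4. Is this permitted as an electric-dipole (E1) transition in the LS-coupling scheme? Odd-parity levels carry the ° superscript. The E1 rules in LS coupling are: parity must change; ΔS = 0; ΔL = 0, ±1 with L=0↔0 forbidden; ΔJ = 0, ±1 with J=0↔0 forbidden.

forbidden

Initial level: S=0, L=1, J=1, parity odd. Final level: S=1, L=3, J=4, parity odd.
ΔJ = 0, ±1 (not J=0↔0): J: 1 → 4, ΔJ = +3 — ✗.
ΔS = 0: S: 0 → 1 — ✗.
Parity must change: odd → odd — ✗.
ΔL = 0, ±1 (not L=0↔0): L: 1 → 3, ΔL = +2 — ✗.
Rule(s) violated: parity, ΔS, ΔL, ΔJ.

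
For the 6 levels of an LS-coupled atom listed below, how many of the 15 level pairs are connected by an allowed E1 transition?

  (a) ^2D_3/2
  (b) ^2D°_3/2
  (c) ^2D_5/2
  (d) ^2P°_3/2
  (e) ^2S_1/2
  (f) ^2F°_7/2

(a)–(b): allowed.
(a)–(c): forbidden (parity).
(a)–(d): allowed.
(a)–(e): forbidden (parity, ΔL).
(a)–(f): forbidden (ΔJ).
(b)–(c): allowed.
(b)–(d): forbidden (parity).
(b)–(e): forbidden (ΔL).
(b)–(f): forbidden (parity, ΔJ).
(c)–(d): allowed.
(c)–(e): forbidden (parity, ΔL, ΔJ).
(c)–(f): allowed.
(d)–(e): allowed.
(d)–(f): forbidden (parity, ΔL, ΔJ).
(e)–(f): forbidden (ΔL, ΔJ).
Allowed pairs: 6 of 15.

6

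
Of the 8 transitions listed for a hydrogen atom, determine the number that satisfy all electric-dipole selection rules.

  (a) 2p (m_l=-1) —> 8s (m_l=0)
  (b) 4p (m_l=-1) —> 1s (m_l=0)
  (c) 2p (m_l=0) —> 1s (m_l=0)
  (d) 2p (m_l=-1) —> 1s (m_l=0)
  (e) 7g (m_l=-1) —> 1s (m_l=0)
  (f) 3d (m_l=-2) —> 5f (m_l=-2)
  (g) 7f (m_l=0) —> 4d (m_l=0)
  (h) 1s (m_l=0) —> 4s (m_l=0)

(a) allowed
(b) allowed
(c) allowed
(d) allowed
(e) forbidden — Δl = -4 (E1 requires Δl = ±1)
(f) allowed
(g) allowed
(h) forbidden — Δl = +0 (E1 requires Δl = ±1)
Total allowed: 6 of 8.

6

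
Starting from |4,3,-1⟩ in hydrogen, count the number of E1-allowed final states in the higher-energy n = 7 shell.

6

E1 requires Δl = ±1, so l_f ∈ {2, 4}; with 0 ≤ l_f ≤ n_f−1 = 6, the allowed l_f values are {2, 4}.
For l_f = 2: m_f ∈ {m_i−1, m_i, m_i+1} ∩ [−2, 2] = {-2, -1, 0} → 3 states.
For l_f = 4: m_f ∈ {m_i−1, m_i, m_i+1} ∩ [−4, 4] = {-2, -1, 0} → 3 states.
Total: 6.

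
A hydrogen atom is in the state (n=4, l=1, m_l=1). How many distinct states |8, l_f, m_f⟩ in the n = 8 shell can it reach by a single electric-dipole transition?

E1 requires Δl = ±1, so l_f ∈ {0, 2}; with 0 ≤ l_f ≤ n_f−1 = 7, the allowed l_f values are {0, 2}.
For l_f = 0: m_f ∈ {m_i−1, m_i, m_i+1} ∩ [−0, 0] = {0} → 1 state.
For l_f = 2: m_f ∈ {m_i−1, m_i, m_i+1} ∩ [−2, 2] = {0, 1, 2} → 3 states.
Total: 4.

4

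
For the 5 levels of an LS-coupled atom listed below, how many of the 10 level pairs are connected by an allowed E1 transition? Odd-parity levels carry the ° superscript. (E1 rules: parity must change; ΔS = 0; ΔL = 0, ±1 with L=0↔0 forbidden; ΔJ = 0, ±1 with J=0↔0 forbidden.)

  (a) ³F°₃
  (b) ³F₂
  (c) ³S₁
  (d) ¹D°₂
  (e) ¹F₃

(a)–(b): allowed.
(a)–(c): forbidden (ΔL, ΔJ).
(a)–(d): forbidden (parity, ΔS).
(a)–(e): forbidden (ΔS).
(b)–(c): forbidden (parity, ΔL).
(b)–(d): forbidden (ΔS).
(b)–(e): forbidden (parity, ΔS).
(c)–(d): forbidden (ΔS, ΔL).
(c)–(e): forbidden (parity, ΔS, ΔL, ΔJ).
(d)–(e): allowed.
Allowed pairs: 2 of 10.

2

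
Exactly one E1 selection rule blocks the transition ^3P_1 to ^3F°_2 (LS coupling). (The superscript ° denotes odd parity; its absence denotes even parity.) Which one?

the ΔL = 0, ±1 rule

Initial level: S=1, L=1, J=1, parity even. Final level: S=1, L=3, J=2, parity odd.
Parity must change: even → odd — satisfied.
ΔS = 0: S: 1 → 1 — satisfied.
ΔL = 0, ±1 (not L=0↔0): L: 1 → 3, ΔL = +2 — violated.
ΔJ = 0, ±1 (not J=0↔0): J: 1 → 2, ΔJ = +1 — satisfied.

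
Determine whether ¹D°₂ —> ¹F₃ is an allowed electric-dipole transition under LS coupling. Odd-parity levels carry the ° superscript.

Parity must change: odd → even — ok.
ΔS = 0: S: 0 → 0 — ok.
ΔL = 0, ±1 (not L=0↔0): L: 2 → 3, ΔL = +1 — ok.
ΔJ = 0, ±1 (not J=0↔0): J: 2 → 3, ΔJ = +1 — ok.
All four E1 rules are satisfied.

allowed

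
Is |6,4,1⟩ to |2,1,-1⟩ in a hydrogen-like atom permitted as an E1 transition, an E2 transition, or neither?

neither

Δl = 1 − 4 = -3; l_i + l_f = 5.
Δm_l = -2.
E1 (Δl = ±1, |Δm_l| ≤ 1): not satisfied.
E2 (Δl = 0,±2, l_i+l_f ≥ 2, |Δm_l| ≤ 2): not satisfied.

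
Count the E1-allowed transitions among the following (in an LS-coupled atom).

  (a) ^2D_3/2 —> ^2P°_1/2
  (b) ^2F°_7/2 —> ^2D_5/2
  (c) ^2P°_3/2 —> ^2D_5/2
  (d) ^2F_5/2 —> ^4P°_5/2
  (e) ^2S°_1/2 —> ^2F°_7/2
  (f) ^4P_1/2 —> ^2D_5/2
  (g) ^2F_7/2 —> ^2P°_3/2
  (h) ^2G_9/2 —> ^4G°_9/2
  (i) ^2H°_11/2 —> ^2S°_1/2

3

(a) allowed
(b) allowed
(c) allowed
(d) forbidden (ΔS, ΔL fail)
(e) forbidden (parity, ΔL, ΔJ fail)
(f) forbidden (parity, ΔS, ΔJ fail)
(g) forbidden (ΔL, ΔJ fail)
(h) forbidden (ΔS fails)
(i) forbidden (parity, ΔL, ΔJ fail)
Total allowed: 3 of 9.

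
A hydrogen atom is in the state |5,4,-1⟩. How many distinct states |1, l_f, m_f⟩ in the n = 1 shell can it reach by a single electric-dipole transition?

0

E1 requires l_f ∈ {3, 5}, but neither lies in [0, 0], so no final state is reachable.
Total: 0.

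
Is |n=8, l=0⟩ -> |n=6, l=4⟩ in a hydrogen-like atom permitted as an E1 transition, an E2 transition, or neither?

neither

Δl = 4 − 0 = +4; l_i + l_f = 4.
E1 (Δl = ±1): not satisfied.
E2 (Δl = 0,±2, l_i+l_f ≥ 2): not satisfied.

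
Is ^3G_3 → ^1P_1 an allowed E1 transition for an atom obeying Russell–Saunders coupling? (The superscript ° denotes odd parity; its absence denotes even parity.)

forbidden

Parity must change: even → even — violated.
ΔS = 0: S: 1 → 0 — violated.
ΔL = 0, ±1 (not L=0↔0): L: 4 → 1, ΔL = -3 — violated.
ΔJ = 0, ±1 (not J=0↔0): J: 3 → 1, ΔJ = -2 — violated.
Rule(s) violated: parity, ΔS, ΔL, ΔJ.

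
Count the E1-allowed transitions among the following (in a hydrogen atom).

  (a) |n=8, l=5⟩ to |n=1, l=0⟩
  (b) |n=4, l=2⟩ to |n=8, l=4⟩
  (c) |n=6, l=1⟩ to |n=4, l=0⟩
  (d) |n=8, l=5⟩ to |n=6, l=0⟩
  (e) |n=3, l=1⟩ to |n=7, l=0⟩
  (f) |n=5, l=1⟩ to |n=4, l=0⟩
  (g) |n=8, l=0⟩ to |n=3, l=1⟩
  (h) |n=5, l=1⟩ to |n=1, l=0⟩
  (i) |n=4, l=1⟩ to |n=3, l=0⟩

6

(a) forbidden — Δl = -5 (E1 requires Δl = ±1)
(b) forbidden — Δl = +2 (E1 requires Δl = ±1)
(c) allowed
(d) forbidden — Δl = -5 (E1 requires Δl = ±1)
(e) allowed
(f) allowed
(g) allowed
(h) allowed
(i) allowed
Total allowed: 6 of 9.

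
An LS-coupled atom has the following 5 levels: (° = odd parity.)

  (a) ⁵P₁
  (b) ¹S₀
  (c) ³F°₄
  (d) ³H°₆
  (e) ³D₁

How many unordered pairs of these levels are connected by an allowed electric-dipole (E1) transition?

(a)–(b): forbidden (parity, ΔS).
(a)–(c): forbidden (ΔS, ΔL, ΔJ).
(a)–(d): forbidden (ΔS, ΔL, ΔJ).
(a)–(e): forbidden (parity, ΔS).
(b)–(c): forbidden (ΔS, ΔL, ΔJ).
(b)–(d): forbidden (ΔS, ΔL, ΔJ).
(b)–(e): forbidden (parity, ΔS, ΔL).
(c)–(d): forbidden (parity, ΔL, ΔJ).
(c)–(e): forbidden (ΔJ).
(d)–(e): forbidden (ΔL, ΔJ).
Allowed pairs: 0 of 10.

0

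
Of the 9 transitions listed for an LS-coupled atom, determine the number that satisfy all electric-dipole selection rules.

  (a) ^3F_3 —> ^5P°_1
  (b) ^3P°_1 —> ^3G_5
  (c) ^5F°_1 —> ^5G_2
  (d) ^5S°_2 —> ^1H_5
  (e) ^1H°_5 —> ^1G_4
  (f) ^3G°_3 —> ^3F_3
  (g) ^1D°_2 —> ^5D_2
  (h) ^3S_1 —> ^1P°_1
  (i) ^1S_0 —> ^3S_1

(a) forbidden (ΔS, ΔL, ΔJ fail)
(b) forbidden (ΔL, ΔJ fail)
(c) allowed
(d) forbidden (ΔS, ΔL, ΔJ fail)
(e) allowed
(f) allowed
(g) forbidden (ΔS fails)
(h) forbidden (ΔS fails)
(i) forbidden (parity, ΔS, ΔL fail)
Total allowed: 3 of 9.

3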